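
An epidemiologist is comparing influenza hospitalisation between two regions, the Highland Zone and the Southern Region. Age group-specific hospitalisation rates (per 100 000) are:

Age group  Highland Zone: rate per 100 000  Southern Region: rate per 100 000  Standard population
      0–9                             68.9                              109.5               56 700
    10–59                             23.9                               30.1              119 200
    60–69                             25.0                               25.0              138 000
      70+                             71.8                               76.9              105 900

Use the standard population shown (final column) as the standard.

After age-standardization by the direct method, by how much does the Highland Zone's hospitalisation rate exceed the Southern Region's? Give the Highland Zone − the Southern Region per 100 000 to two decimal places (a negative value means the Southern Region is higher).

Standard total = 419 800; weights = 0.1351, 0.2839, 0.3287, 0.2523.
The Highland Zone: 0.1351×68.9 + 0.2839×23.9 + 0.3287×25.0 + 0.2523×71.8 = 42.4229 per 100 000.
The Southern Region: 0.1351×109.5 + 0.2839×30.1 + 0.3287×25.0 + 0.2523×76.9 = 50.9535 per 100 000.
Difference = 42.4229 − 50.9535 = -8.5306.

-8.53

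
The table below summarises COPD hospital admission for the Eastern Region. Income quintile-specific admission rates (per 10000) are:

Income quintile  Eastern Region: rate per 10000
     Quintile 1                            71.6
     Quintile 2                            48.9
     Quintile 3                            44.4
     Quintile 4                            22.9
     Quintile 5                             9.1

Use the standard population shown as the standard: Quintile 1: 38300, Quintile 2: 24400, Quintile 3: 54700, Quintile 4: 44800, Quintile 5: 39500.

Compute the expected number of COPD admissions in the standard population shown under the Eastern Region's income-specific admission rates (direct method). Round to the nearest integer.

775

Expected COPD admissions = Σ (standard pop × income-specific rate ÷ 10000)
= 38300×71.6/10000 + 24400×48.9/10000 + 54700×44.4/10000 + 44800×22.9/10000 + 39500×9.1/10000
= 274.23 + 119.32 + 242.87 + 102.59 + 35.95 = 774.95.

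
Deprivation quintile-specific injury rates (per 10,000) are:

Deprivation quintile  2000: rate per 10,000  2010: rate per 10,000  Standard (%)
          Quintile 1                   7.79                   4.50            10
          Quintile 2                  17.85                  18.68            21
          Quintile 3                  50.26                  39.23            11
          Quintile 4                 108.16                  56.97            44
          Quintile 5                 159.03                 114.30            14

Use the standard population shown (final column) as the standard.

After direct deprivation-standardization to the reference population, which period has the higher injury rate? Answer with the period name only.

2000

Standard weights: 0.10, 0.21, 0.11, 0.44, 0.14.
2000: 0.1000×7.79 + 0.2100×17.85 + 0.1100×50.26 + 0.4400×108.16 + 0.1400×159.03 = 79.9107 per 10,000.
2010: 0.1000×4.50 + 0.2100×18.68 + 0.1100×39.23 + 0.4400×56.97 + 0.1400×114.30 = 49.7569 per 10,000.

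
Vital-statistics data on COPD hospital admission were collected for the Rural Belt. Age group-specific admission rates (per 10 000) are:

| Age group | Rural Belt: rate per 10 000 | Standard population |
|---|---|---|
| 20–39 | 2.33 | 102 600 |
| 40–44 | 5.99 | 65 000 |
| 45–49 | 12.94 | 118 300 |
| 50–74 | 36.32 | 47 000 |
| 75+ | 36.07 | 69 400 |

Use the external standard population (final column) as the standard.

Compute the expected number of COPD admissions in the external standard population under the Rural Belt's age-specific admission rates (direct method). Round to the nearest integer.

637

Expected COPD admissions = Σ (standard pop × age-specific rate ÷ 10 000)
= 102 600×2.33/10 000 + 65 000×5.99/10 000 + 118 300×12.94/10 000 + 47 000×36.32/10 000 + 69 400×36.07/10 000
= 23.91 + 38.94 + 153.08 + 170.70 + 250.33 = 636.95.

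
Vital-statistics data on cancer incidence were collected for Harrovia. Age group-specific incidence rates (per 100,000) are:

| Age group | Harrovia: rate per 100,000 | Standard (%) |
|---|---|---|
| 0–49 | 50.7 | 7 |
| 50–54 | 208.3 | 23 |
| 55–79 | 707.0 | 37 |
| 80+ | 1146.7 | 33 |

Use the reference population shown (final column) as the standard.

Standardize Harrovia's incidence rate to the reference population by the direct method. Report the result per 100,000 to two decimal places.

691.46

Standard weights: 0.07, 0.23, 0.37, 0.33.
Standardized rate: 0.0700×50.7 + 0.2300×208.3 + 0.3700×707.0 + 0.3300×1146.7 = 691.4590 per 100,000.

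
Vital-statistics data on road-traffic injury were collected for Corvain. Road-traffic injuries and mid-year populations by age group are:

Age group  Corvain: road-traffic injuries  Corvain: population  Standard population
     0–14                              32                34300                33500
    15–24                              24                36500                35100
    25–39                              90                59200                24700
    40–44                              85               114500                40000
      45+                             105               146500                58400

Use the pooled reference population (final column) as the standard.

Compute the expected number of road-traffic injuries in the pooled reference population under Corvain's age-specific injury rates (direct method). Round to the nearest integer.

163

Age-specific rates per 100000 for Corvain: 93.29, 65.75, 152.03, 74.24, 71.67.
Expected road-traffic injuries = Σ (standard pop × age-specific rate ÷ 100000)
= 33500×93.29/100000 + 35100×65.75/100000 + 24700×152.03/100000 + 40000×74.24/100000 + 58400×71.67/100000
= 31.25 + 23.08 + 37.55 + 29.69 + 41.86 = 163.43.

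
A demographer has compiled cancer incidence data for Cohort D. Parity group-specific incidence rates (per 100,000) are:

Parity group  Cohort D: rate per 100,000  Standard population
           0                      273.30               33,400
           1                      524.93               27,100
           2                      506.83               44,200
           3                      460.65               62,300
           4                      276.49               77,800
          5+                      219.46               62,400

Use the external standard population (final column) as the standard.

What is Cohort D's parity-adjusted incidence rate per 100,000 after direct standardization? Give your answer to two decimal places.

Standard total = 307,200; weights = 0.1087, 0.0882, 0.1439, 0.2028, 0.2533, 0.2031.
Standardized rate: 0.1087×273.30 + 0.0882×524.93 + 0.1439×506.83 + 0.2028×460.65 + 0.2533×276.49 + 0.2031×219.46 = 356.9643 per 100,000.

356.96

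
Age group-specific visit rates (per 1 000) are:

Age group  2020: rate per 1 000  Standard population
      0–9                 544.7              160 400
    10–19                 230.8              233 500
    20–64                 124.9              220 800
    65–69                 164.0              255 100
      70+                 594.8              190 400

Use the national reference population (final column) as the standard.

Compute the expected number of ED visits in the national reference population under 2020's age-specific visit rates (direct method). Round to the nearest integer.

323926

Expected ED visits = Σ (standard pop × age-specific rate ÷ 1 000)
= 160 400×544.7/1 000 + 233 500×230.8/1 000 + 220 800×124.9/1 000 + 255 100×164.0/1 000 + 190 400×594.8/1 000
= 87369.88 + 53891.80 + 27577.92 + 41836.40 + 113249.92 = 323925.92.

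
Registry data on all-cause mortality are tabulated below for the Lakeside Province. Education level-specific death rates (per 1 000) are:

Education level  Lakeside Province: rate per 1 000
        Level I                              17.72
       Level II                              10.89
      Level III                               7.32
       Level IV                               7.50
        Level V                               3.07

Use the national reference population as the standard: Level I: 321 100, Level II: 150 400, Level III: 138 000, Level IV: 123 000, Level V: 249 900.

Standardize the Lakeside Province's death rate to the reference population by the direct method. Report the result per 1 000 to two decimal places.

Standard total = 982 400; weights = 0.3269, 0.1531, 0.1405, 0.1252, 0.2544.
Standardized rate: 0.3269×17.72 + 0.1531×10.89 + 0.1405×7.32 + 0.1252×7.50 + 0.2544×3.07 = 10.2072 per 1 000.

10.21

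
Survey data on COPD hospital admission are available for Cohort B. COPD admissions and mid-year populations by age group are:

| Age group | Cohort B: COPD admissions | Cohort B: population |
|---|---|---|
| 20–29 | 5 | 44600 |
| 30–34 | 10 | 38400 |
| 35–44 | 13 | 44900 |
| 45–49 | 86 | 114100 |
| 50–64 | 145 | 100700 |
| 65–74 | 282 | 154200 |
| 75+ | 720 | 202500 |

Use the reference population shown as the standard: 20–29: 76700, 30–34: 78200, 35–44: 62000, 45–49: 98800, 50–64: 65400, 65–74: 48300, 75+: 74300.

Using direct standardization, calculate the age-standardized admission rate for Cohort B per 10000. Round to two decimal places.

Age-specific rates per 10000 for Cohort B: 1.12, 2.60, 2.90, 7.54, 14.40, 18.29, 35.56.
Standard total = 503700; weights = 0.1523, 0.1553, 0.1231, 0.1961, 0.1298, 0.0959, 0.1475.
Standardized rate: 0.1523×1.12 + 0.1553×2.60 + 0.1231×2.90 + 0.1961×7.54 + 0.1298×14.40 + 0.0959×18.29 + 0.1475×35.56 = 11.2778 per 10000.

11.28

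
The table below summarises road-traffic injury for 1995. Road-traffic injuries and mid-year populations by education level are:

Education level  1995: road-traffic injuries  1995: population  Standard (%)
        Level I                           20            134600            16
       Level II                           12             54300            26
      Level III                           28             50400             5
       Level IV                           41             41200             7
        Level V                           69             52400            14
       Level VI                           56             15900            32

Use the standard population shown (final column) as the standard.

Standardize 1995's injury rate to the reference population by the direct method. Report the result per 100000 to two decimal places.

149.01

Education-specific rates per 100000 for 1995: 14.86, 22.10, 55.56, 99.51, 131.68, 352.20.
Standard weights: 0.16, 0.26, 0.05, 0.07, 0.14, 0.32.
Standardized rate: 0.1600×14.86 + 0.2600×22.10 + 0.0500×55.56 + 0.0700×99.51 + 0.1400×131.68 + 0.3200×352.20 = 149.0066 per 100000.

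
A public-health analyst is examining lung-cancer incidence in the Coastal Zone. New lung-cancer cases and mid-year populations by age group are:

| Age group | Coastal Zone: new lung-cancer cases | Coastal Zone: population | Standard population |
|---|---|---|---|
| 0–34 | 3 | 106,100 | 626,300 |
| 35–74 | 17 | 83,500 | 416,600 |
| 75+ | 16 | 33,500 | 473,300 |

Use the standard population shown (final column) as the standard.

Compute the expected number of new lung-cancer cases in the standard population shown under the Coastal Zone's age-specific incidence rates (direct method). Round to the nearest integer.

Age-specific rates per 100,000 for the Coastal Zone: 2.83, 20.36, 47.76.
Expected new lung-cancer cases = Σ (standard pop × age-specific rate ÷ 100,000)
= 626,300×2.83/100,000 + 416,600×20.36/100,000 + 473,300×47.76/100,000
= 17.71 + 84.82 + 226.05 = 328.58.

329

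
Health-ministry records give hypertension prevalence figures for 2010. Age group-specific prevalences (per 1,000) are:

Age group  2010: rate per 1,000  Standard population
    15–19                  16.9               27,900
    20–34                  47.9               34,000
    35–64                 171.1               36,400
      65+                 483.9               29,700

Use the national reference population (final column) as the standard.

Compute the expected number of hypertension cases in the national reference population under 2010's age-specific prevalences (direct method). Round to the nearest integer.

Expected hypertension cases = Σ (standard pop × age-specific rate ÷ 1,000)
= 27,900×16.9/1,000 + 34,000×47.9/1,000 + 36,400×171.1/1,000 + 29,700×483.9/1,000
= 471.51 + 1628.60 + 6228.04 + 14371.83 = 22699.98.

22700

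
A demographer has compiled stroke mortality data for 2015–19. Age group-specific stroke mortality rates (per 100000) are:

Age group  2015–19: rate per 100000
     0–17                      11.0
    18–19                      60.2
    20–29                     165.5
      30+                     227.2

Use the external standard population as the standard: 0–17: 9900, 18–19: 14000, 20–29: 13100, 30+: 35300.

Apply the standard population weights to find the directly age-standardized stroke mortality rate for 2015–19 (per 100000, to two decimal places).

154.08

Standard total = 72300; weights = 0.1369, 0.1936, 0.1812, 0.4882.
Standardized rate: 0.1369×11.0 + 0.1936×60.2 + 0.1812×165.5 + 0.4882×227.2 = 154.0790 per 100000.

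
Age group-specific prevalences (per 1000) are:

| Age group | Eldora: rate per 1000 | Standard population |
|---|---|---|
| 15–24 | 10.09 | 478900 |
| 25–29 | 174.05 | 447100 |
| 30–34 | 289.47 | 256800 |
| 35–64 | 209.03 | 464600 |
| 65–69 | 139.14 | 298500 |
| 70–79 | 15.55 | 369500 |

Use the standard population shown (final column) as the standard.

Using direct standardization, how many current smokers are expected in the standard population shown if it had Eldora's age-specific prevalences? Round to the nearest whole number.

Expected current smokers = Σ (standard pop × age-specific rate ÷ 1000)
= 478900×10.09/1000 + 447100×174.05/1000 + 256800×289.47/1000 + 464600×209.03/1000 + 298500×139.14/1000 + 369500×15.55/1000
= 4832.10 + 77817.76 + 74335.90 + 97115.34 + 41533.29 + 5745.73 = 301380.10.

301380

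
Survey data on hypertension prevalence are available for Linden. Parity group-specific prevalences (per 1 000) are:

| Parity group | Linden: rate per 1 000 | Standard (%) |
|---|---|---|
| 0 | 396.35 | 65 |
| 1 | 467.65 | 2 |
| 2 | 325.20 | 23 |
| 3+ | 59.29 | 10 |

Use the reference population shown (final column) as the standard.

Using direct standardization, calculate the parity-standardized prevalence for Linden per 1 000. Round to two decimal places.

347.71

Standard weights: 0.65, 0.02, 0.23, 0.10.
Standardized rate: 0.6500×396.35 + 0.0200×467.65 + 0.2300×325.20 + 0.1000×59.29 = 347.7055 per 1 000.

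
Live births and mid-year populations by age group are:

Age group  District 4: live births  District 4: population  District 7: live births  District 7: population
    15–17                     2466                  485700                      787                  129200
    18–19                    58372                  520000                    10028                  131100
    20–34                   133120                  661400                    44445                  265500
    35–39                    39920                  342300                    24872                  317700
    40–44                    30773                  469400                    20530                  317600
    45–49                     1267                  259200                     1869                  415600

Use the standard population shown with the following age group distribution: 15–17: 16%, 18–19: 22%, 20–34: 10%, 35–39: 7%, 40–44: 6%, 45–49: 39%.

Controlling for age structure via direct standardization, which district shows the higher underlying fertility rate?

District 4

Age-specific rates per 1000 for District 4: 5.077, 112.254, 201.270, 116.623, 65.558, 4.888.
For District 7: 6.091, 76.491, 167.401, 78.288, 64.641, 4.497.
Standard weights: 0.16, 0.22, 0.10, 0.07, 0.06, 0.39.
District 4: 0.1600×5.077 + 0.2200×112.254 + 0.1000×201.270 + 0.0700×116.623 + 0.0600×65.558 + 0.3900×4.888 = 59.6387 per 1000.
District 7: 0.1600×6.091 + 0.2200×76.491 + 0.1000×167.401 + 0.0700×78.288 + 0.0600×64.641 + 0.3900×4.497 = 45.6553 per 1000.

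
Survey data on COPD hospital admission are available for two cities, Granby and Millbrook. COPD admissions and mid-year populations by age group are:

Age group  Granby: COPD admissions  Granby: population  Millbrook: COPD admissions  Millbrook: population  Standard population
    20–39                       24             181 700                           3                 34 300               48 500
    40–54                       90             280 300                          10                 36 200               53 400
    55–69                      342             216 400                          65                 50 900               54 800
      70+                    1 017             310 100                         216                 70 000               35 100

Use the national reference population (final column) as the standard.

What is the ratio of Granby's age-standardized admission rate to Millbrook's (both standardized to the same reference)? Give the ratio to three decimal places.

1.142

Age-specific rates per 10 000 for Granby: 1.32, 3.21, 15.80, 32.80.
For Millbrook: 0.87, 2.76, 12.77, 30.86.
Standard total = 191 800; weights = 0.2529, 0.2784, 0.2857, 0.1830.
Granby: 0.2529×1.32 + 0.2784×3.21 + 0.2857×15.80 + 0.1830×32.80 = 11.7451 per 10 000.
Millbrook: 0.2529×0.87 + 0.2784×2.76 + 0.2857×12.77 + 0.1830×30.86 = 10.2858 per 10 000.
Ratio = 11.7451 ÷ 10.2858 = 1.14188.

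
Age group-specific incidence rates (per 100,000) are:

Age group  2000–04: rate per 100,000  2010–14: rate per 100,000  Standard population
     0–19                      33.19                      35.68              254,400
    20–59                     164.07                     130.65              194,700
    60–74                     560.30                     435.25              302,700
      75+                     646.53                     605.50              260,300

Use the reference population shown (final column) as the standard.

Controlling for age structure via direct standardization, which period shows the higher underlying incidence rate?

Standard total = 1,012,100; weights = 0.2514, 0.1924, 0.2991, 0.2572.
2000–04: 0.2514×33.19 + 0.1924×164.07 + 0.2991×560.30 + 0.2572×646.53 = 373.7600 per 100,000.
2010–14: 0.2514×35.68 + 0.1924×130.65 + 0.2991×435.25 + 0.2572×605.50 = 320.0043 per 100,000.

2000–04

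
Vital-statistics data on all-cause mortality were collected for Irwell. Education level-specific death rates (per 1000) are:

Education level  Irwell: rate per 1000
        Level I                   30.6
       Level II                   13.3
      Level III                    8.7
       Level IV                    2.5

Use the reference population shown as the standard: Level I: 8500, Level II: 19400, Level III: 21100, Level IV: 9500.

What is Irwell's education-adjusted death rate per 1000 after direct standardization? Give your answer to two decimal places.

Standard total = 58500; weights = 0.1453, 0.3316, 0.3607, 0.1624.
Standardized rate: 0.1453×30.6 + 0.3316×13.3 + 0.3607×8.7 + 0.1624×2.5 = 12.4007 per 1000.

12.40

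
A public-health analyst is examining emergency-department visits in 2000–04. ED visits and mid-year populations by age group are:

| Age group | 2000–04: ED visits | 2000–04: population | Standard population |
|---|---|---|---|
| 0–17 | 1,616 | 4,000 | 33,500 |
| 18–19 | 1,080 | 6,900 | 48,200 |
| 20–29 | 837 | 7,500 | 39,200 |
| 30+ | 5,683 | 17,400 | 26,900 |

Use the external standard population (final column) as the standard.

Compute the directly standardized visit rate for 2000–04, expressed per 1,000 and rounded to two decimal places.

231.66

Age-specific rates per 1,000 for 2000–04: 404.000, 156.522, 111.600, 326.609.
Standard total = 147,800; weights = 0.2267, 0.3261, 0.2652, 0.1820.
Standardized rate: 0.2267×404.000 + 0.3261×156.522 + 0.2652×111.600 + 0.1820×326.609 = 231.6567 per 1,000.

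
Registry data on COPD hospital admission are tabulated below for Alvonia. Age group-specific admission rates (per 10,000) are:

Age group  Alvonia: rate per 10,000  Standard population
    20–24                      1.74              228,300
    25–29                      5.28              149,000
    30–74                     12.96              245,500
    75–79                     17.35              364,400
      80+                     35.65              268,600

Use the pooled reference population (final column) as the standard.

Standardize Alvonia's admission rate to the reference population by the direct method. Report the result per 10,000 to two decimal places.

16.14

Standard total = 1,255,800; weights = 0.1818, 0.1186, 0.1955, 0.2902, 0.2139.
Standardized rate: 0.1818×1.74 + 0.1186×5.28 + 0.1955×12.96 + 0.2902×17.35 + 0.2139×35.65 = 16.1360 per 10,000.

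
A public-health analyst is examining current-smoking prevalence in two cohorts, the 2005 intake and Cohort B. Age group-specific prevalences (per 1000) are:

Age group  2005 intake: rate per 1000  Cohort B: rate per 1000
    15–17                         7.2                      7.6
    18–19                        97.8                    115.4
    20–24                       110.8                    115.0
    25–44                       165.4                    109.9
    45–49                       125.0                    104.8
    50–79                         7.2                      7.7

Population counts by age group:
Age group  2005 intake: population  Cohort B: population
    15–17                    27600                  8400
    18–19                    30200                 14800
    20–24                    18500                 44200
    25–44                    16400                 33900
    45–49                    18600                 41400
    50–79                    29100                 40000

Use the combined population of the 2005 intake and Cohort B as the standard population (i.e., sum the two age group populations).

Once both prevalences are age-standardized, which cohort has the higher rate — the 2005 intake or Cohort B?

2005 intake

Combined standard total = 323100; weights = 0.1114, 0.1393, 0.1941, 0.1557, 0.1857, 0.2139.
The 2005 intake: 0.1114×7.2 + 0.1393×97.8 + 0.1941×110.8 + 0.1557×165.4 + 0.1857×125.0 + 0.2139×7.2 = 86.4268 per 1000.
Cohort B: 0.1114×7.6 + 0.1393×115.4 + 0.1941×115.0 + 0.1557×109.9 + 0.1857×104.8 + 0.2139×7.7 = 77.4532 per 1000.
The crude rates (74.42 vs 83.34) would put Cohort B higher, but that reflects its age composition; once standardized to a common age structure, the 2005 intake has the higher underlying rate.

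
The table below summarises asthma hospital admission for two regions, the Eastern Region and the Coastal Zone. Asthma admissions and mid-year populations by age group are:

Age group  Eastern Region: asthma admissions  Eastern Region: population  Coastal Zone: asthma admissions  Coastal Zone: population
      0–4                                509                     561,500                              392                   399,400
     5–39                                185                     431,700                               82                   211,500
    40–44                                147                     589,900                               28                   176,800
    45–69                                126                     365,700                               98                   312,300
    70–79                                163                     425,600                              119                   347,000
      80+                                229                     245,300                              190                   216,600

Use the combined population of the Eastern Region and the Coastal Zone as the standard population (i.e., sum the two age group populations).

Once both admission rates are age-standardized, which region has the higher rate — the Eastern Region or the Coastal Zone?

Age-specific rates per 10,000 for the Eastern Region: 9.07, 4.29, 2.49, 3.45, 3.83, 9.34.
For the Coastal Zone: 9.81, 3.88, 1.58, 3.14, 3.43, 8.77.
Combined standard total = 4,283,300; weights = 0.2243, 0.1502, 0.1790, 0.1583, 0.1804, 0.1078.
The Eastern Region: 0.2243×9.07 + 0.1502×4.29 + 0.1790×2.49 + 0.1583×3.45 + 0.1804×3.83 + 0.1078×9.34 = 5.3661 per 10,000.
The Coastal Zone: 0.2243×9.81 + 0.1502×3.88 + 0.1790×1.58 + 0.1583×3.14 + 0.1804×3.43 + 0.1078×8.77 = 5.1287 per 10,000.
The crude rates (5.19 vs 5.46) would put the Coastal Zone higher, but that reflects its age composition; once standardized to a common age structure, the Eastern Region has the higher underlying rate.

Eastern Region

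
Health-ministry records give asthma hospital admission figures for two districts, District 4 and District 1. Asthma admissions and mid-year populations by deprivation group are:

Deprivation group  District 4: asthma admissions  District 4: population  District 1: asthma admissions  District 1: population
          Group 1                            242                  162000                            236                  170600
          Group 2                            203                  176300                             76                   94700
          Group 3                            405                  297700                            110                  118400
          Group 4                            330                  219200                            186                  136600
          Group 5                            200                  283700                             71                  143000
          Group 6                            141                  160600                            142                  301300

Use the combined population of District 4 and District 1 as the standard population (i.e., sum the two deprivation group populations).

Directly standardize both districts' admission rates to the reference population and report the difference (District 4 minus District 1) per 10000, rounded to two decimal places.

2.82

Deprivation-specific rates per 10000 for District 4: 14.94, 11.51, 13.60, 15.05, 7.05, 8.78.
For District 1: 13.83, 8.03, 9.29, 13.62, 4.97, 4.71.
Combined standard total = 2264100; weights = 0.1469, 0.1197, 0.1838, 0.1571, 0.1885, 0.2040.
District 4: 0.1469×14.94 + 0.1197×11.51 + 0.1838×13.60 + 0.1571×15.05 + 0.1885×7.05 + 0.2040×8.78 = 11.5585 per 10000.
District 1: 0.1469×13.83 + 0.1197×8.03 + 0.1838×9.29 + 0.1571×13.62 + 0.1885×4.97 + 0.2040×4.71 = 8.7372 per 10000.
Difference = 11.5585 − 8.7372 = 2.8213.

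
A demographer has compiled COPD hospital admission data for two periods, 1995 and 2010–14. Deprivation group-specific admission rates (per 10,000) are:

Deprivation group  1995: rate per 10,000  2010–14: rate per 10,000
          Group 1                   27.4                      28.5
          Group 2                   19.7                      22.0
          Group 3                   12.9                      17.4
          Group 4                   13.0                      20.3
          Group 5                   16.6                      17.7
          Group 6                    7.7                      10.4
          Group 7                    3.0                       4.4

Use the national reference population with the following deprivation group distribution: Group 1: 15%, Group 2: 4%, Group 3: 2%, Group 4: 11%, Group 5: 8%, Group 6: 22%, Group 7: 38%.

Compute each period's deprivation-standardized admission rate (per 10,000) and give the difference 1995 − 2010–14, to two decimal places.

-2.36

Standard weights: 0.15, 0.04, 0.02, 0.11, 0.08, 0.22, 0.38.
1995: 0.1500×27.4 + 0.0400×19.7 + 0.0200×12.9 + 0.1100×13.0 + 0.0800×16.6 + 0.2200×7.7 + 0.3800×3.0 = 10.7480 per 10,000.
2010–14: 0.1500×28.5 + 0.0400×22.0 + 0.0200×17.4 + 0.1100×20.3 + 0.0800×17.7 + 0.2200×10.4 + 0.3800×4.4 = 13.1120 per 10,000.
Difference = 10.7480 − 13.1120 = -2.3640.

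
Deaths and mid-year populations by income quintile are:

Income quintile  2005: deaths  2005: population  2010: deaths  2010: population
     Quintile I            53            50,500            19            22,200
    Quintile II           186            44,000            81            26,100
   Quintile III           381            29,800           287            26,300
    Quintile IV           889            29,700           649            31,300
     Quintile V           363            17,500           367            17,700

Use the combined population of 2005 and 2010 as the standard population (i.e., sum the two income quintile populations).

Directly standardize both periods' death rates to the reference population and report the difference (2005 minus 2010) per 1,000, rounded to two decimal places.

Income-specific rates per 1,000 for 2005: 1.050, 4.227, 12.785, 29.933, 20.743.
For 2010: 0.856, 3.103, 10.913, 20.735, 20.734.
Combined standard total = 295,100; weights = 0.2464, 0.2375, 0.1901, 0.2067, 0.1193.
2005: 0.2464×1.050 + 0.2375×4.227 + 0.1901×12.785 + 0.2067×29.933 + 0.1193×20.743 = 12.3549 per 1,000.
2010: 0.2464×0.856 + 0.2375×3.103 + 0.1901×10.913 + 0.2067×20.735 + 0.1193×20.734 = 9.7819 per 1,000.
Difference = 12.3549 − 9.7819 = 2.5730.

2.57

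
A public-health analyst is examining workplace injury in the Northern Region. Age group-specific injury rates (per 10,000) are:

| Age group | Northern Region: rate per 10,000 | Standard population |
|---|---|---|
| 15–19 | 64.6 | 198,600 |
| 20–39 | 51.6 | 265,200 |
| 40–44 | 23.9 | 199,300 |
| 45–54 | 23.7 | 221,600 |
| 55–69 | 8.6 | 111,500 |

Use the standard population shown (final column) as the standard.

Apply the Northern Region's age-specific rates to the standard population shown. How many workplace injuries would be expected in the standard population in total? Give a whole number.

Expected workplace injuries = Σ (standard pop × age-specific rate ÷ 10,000)
= 198,600×64.6/10,000 + 265,200×51.6/10,000 + 199,300×23.9/10,000 + 221,600×23.7/10,000 + 111,500×8.6/10,000
= 1282.96 + 1368.43 + 476.33 + 525.19 + 95.89 = 3748.80.

3749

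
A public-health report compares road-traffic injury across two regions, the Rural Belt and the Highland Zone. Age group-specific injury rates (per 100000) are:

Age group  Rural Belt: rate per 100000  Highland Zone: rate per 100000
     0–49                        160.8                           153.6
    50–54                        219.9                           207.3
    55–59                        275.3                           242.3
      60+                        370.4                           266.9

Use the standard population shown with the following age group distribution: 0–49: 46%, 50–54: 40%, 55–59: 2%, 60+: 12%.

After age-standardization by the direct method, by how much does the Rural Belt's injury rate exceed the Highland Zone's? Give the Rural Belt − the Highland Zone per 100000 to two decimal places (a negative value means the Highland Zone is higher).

21.43

Standard weights: 0.46, 0.40, 0.02, 0.12.
The Rural Belt: 0.4600×160.8 + 0.4000×219.9 + 0.0200×275.3 + 0.1200×370.4 = 211.8820 per 100000.
The Highland Zone: 0.4600×153.6 + 0.4000×207.3 + 0.0200×242.3 + 0.1200×266.9 = 190.4500 per 100000.
Difference = 211.8820 − 190.4500 = 21.4320.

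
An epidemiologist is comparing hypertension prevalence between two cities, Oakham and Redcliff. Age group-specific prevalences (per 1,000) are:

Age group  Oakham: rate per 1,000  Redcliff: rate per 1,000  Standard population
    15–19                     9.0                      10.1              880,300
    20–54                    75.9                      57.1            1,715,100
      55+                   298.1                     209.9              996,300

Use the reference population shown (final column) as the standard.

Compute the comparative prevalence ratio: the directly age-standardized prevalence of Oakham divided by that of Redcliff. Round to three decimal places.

1.377

Standard total = 3,591,700; weights = 0.2451, 0.4775, 0.2774.
Oakham: 0.2451×9.0 + 0.4775×75.9 + 0.2774×298.1 = 121.1392 per 1,000.
Redcliff: 0.2451×10.1 + 0.4775×57.1 + 0.2774×209.9 = 87.9658 per 1,000.
Ratio = 121.1392 ÷ 87.9658 = 1.37712.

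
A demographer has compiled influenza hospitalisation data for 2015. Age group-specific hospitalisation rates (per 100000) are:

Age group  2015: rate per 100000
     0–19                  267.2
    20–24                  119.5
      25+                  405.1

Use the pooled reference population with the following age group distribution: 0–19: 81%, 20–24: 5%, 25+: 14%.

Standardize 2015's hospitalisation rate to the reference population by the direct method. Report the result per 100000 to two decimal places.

279.12

Standard weights: 0.81, 0.05, 0.14.
Standardized rate: 0.8100×267.2 + 0.0500×119.5 + 0.1400×405.1 = 279.1210 per 100000.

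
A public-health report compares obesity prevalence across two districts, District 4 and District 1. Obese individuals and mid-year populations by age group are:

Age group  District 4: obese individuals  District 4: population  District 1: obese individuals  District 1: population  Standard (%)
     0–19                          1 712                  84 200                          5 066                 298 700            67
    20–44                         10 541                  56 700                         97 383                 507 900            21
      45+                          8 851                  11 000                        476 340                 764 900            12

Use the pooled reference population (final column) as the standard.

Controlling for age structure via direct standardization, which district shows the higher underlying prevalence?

Age-specific rates per 1 000 for District 4: 20.333, 185.908, 804.636.
For District 1: 16.960, 191.737, 622.748.
Standard weights: 0.67, 0.21, 0.12.
District 4: 0.6700×20.333 + 0.2100×185.908 + 0.1200×804.636 = 149.2199 per 1 000.
District 1: 0.6700×16.960 + 0.2100×191.737 + 0.1200×622.748 = 126.3578 per 1 000.
The crude rates (138.93 vs 368.30) would put District 1 higher, but that reflects its age composition; once standardized to a common age structure, District 4 has the higher underlying rate.

District 4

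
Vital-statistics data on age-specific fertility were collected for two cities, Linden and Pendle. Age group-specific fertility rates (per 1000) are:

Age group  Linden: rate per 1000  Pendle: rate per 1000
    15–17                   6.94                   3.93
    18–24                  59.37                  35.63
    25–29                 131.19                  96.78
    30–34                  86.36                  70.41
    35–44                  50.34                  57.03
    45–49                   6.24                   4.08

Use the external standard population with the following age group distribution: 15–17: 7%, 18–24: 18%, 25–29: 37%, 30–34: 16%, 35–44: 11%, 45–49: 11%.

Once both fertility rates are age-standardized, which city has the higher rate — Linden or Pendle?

Standard weights: 0.07, 0.18, 0.37, 0.16, 0.11, 0.11.
Linden: 0.0700×6.94 + 0.1800×59.37 + 0.3700×131.19 + 0.1600×86.36 + 0.1100×50.34 + 0.1100×6.24 = 79.7541 per 1000.
Pendle: 0.0700×3.93 + 0.1800×35.63 + 0.3700×96.78 + 0.1600×70.41 + 0.1100×57.03 + 0.1100×4.08 = 60.4848 per 1000.

Linden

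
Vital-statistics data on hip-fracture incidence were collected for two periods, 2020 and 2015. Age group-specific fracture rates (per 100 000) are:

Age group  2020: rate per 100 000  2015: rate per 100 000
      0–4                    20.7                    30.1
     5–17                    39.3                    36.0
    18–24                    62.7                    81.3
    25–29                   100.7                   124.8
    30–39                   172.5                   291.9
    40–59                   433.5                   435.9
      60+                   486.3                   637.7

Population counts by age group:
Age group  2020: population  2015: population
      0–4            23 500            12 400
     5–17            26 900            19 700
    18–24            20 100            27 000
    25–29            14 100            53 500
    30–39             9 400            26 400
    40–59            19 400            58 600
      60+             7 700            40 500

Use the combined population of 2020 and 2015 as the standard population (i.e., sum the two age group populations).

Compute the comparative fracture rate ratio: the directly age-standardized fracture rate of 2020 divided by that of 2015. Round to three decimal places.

0.840

Combined standard total = 359 200; weights = 0.0999, 0.1297, 0.1311, 0.1882, 0.0997, 0.2171, 0.1342.
2020: 0.0999×20.7 + 0.1297×39.3 + 0.1311×62.7 + 0.1882×100.7 + 0.0997×172.5 + 0.2171×433.5 + 0.1342×486.3 = 210.9219 per 100 000.
2015: 0.0999×30.1 + 0.1297×36.0 + 0.1311×81.3 + 0.1882×124.8 + 0.0997×291.9 + 0.2171×435.9 + 0.1342×637.7 = 251.1449 per 100 000.
Ratio = 210.9219 ÷ 251.1449 = 0.83984.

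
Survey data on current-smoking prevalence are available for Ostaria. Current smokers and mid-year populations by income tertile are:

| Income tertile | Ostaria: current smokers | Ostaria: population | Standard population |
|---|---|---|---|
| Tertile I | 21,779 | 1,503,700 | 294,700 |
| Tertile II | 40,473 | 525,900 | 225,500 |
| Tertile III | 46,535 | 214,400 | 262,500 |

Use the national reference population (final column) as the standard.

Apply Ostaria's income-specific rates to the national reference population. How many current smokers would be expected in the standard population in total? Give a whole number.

78598

Income-specific rates per 1,000 for Ostaria: 14.484, 76.959, 217.048.
Expected current smokers = Σ (standard pop × income-specific rate ÷ 1,000)
= 294,700×14.484/1,000 + 225,500×76.959/1,000 + 262,500×217.048/1,000
= 4268.32 + 17354.37 + 56974.99 = 78597.67.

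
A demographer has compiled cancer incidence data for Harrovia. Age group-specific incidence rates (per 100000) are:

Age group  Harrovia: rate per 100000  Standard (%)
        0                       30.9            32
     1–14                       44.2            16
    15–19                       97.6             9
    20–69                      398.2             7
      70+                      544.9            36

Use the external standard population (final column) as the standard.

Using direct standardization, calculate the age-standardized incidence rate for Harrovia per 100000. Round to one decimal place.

249.8

Standard weights: 0.32, 0.16, 0.09, 0.07, 0.36.
Standardized rate: 0.3200×30.9 + 0.1600×44.2 + 0.0900×97.6 + 0.0700×398.2 + 0.3600×544.9 = 249.7820 per 100000.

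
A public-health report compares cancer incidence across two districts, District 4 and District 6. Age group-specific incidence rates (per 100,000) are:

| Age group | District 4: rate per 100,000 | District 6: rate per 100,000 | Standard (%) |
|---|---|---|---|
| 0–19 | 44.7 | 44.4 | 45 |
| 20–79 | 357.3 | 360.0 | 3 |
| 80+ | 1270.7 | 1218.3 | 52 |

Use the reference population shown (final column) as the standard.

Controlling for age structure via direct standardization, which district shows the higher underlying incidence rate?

Standard weights: 0.45, 0.03, 0.52.
District 4: 0.4500×44.7 + 0.0300×357.3 + 0.5200×1270.7 = 691.5980 per 100,000.
District 6: 0.4500×44.4 + 0.0300×360.0 + 0.5200×1218.3 = 664.2960 per 100,000.

District 4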